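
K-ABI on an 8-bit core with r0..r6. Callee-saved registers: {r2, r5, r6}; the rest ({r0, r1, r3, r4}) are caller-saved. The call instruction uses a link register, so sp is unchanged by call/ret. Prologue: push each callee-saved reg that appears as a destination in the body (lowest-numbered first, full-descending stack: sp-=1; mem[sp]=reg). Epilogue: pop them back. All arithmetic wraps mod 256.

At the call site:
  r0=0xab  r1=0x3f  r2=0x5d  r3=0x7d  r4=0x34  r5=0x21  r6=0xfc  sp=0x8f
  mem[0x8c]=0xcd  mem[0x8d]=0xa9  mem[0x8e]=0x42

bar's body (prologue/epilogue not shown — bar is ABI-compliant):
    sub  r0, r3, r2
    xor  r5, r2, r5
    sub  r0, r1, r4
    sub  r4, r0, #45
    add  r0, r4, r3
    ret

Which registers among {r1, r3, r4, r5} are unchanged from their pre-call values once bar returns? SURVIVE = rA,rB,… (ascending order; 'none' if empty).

prologue: push r5 → mem[0x8e]=0x21, sp=0x8e
body[0] sub  r0, r3, r2 → r0=0x20
body[1] xor  r5, r2, r5 → r5=0x7c
body[2] sub  r0, r1, r4 → r0=0x0b
body[3] sub  r4, r0, #45 → r4=0xde
body[4] add  r0, r4, r3 → r0=0x5b
epilogue: pop r5=0x21, sp=0x8f
r1: caller-saved, written=False
r3: caller-saved, written=False
r4: caller-saved, written=True
r5: callee-saved, written=True

SURVIVE = r1,r3,r5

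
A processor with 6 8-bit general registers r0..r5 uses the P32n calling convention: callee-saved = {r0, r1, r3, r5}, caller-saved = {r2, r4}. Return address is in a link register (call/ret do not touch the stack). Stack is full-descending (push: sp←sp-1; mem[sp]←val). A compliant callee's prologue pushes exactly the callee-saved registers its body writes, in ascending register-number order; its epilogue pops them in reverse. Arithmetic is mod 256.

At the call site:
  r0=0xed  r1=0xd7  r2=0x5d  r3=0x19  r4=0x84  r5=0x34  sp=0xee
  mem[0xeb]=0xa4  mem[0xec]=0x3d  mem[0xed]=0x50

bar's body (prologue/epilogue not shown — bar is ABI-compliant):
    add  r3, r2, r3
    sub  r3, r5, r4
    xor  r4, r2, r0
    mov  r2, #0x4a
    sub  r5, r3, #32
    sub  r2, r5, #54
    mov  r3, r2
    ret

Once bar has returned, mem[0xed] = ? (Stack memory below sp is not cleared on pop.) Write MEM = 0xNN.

prologue: push r3 → mem[0xed]=0x19, sp=0xed
prologue: push r5 → mem[0xec]=0x34, sp=0xec
body[0] add  r3, r2, r3 → r3=0x76
body[1] sub  r3, r5, r4 → r3=0xb0
body[2] xor  r4, r2, r0 → r4=0xb0
body[3] mov  r2, #0x4a → r2=0x4a
body[4] sub  r5, r3, #32 → r5=0x90
body[5] sub  r2, r5, #54 → r2=0x5a
body[6] mov  r3, r2 → r3=0x5a
epilogue: pop r5=0x34, sp=0xed
epilogue: pop r3=0x19, sp=0xee
prologue pushed ['r3', 'r5'] at ['0xed', '0xec']

MEM = 0x19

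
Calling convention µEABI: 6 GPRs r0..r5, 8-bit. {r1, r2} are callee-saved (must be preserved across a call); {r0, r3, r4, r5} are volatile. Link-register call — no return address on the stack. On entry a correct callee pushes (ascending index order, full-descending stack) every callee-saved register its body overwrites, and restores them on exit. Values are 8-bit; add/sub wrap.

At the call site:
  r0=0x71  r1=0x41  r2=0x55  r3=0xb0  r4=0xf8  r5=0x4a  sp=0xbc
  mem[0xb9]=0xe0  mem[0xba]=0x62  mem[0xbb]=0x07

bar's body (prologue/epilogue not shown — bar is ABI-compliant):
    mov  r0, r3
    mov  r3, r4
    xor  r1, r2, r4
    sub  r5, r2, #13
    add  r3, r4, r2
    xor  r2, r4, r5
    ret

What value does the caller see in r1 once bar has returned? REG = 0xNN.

REG = 0x41

prologue: push r1 → mem[0xbb]=0x41, sp=0xbb
prologue: push r2 → mem[0xba]=0x55, sp=0xba
body[0] mov  r0, r3 → r0=0xb0
body[1] mov  r3, r4 → r3=0xf8
body[2] xor  r1, r2, r4 → r1=0xad
body[3] sub  r5, r2, #13 → r5=0x48
body[4] add  r3, r4, r2 → r3=0x4d
body[5] xor  r2, r4, r5 → r2=0xb0
epilogue: pop r2=0x55, sp=0xbb
epilogue: pop r1=0x41, sp=0xbc
r1 is callee-saved → restored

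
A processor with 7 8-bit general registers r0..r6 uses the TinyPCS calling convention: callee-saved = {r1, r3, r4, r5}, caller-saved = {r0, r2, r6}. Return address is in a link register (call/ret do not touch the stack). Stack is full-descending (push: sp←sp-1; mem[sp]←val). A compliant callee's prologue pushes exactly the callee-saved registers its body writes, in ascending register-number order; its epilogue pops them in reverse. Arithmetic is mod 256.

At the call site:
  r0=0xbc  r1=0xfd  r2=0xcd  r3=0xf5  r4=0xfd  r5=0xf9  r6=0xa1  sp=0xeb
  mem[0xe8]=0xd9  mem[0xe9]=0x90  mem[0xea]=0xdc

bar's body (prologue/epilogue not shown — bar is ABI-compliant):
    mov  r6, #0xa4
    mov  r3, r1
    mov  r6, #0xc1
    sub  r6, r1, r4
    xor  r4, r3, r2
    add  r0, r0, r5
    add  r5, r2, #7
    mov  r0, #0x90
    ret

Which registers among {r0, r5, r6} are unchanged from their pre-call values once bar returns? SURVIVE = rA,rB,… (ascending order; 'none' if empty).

prologue: push r3 -> mem[0xea]=0xf5, sp=0xea
prologue: push r4 -> mem[0xe9]=0xfd, sp=0xe9
prologue: push r5 -> mem[0xe8]=0xf9, sp=0xe8
body[0] mov  r6, #0xa4 -> r6=0xa4
body[1] mov  r3, r1 -> r3=0xfd
body[2] mov  r6, #0xc1 -> r6=0xc1
body[3] sub  r6, r1, r4 -> r6=0x00
body[4] xor  r4, r3, r2 -> r4=0x30
body[5] add  r0, r0, r5 -> r0=0xb5
body[6] add  r5, r2, #7 -> r5=0xd4
body[7] mov  r0, #0x90 -> r0=0x90
epilogue: pop r5=0xf9, sp=0xe9
epilogue: pop r4=0xfd, sp=0xea
epilogue: pop r3=0xf5, sp=0xeb
r0: caller-saved, written=True
r5: callee-saved, written=True
r6: caller-saved, written=True

SURVIVE = r5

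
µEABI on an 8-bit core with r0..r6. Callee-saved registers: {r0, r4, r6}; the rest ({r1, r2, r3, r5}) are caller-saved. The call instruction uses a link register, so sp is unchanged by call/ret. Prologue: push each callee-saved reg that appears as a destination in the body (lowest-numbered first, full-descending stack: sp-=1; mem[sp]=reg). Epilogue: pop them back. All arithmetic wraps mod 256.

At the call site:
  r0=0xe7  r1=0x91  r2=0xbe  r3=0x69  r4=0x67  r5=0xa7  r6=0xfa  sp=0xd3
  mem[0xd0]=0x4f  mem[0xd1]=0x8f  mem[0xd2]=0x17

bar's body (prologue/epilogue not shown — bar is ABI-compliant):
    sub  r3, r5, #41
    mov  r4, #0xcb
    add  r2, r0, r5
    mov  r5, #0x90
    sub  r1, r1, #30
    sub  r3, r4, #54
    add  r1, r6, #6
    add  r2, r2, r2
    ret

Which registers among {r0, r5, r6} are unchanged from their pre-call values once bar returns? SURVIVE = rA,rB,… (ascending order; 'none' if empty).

prologue: push r4 -> mem[0xd2]=0x67, sp=0xd2
body[0] sub  r3, r5, #41 -> r3=0x7e
body[1] mov  r4, #0xcb -> r4=0xcb
body[2] add  r2, r0, r5 -> r2=0x8e
body[3] mov  r5, #0x90 -> r5=0x90
body[4] sub  r1, r1, #30 -> r1=0x73
body[5] sub  r3, r4, #54 -> r3=0x95
body[6] add  r1, r6, #6 -> r1=0x00
body[7] add  r2, r2, r2 -> r2=0x1c
epilogue: pop r4=0x67, sp=0xd3
r0: callee-saved, written=False
r5: caller-saved, written=True
r6: callee-saved, written=False

SURVIVE = r0,r6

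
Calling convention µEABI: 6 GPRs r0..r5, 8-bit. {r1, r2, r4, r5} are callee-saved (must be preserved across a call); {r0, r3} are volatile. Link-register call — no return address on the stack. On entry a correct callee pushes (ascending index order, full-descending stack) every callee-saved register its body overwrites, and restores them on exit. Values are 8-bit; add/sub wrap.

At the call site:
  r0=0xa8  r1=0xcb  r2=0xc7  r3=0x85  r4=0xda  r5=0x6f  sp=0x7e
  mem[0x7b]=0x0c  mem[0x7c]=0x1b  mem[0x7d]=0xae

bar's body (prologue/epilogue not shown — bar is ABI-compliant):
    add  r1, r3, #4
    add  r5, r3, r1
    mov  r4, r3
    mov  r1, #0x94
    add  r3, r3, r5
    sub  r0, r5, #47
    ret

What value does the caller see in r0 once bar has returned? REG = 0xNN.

prologue: push r1 -> mem[0x7d]=0xcb, sp=0x7d
prologue: push r4 -> mem[0x7c]=0xda, sp=0x7c
prologue: push r5 -> mem[0x7b]=0x6f, sp=0x7b
body[0] add  r1, r3, #4 -> r1=0x89
body[1] add  r5, r3, r1 -> r5=0x0e
body[2] mov  r4, r3 -> r4=0x85
body[3] mov  r1, #0x94 -> r1=0x94
body[4] add  r3, r3, r5 -> r3=0x93
body[5] sub  r0, r5, #47 -> r0=0xdf
epilogue: pop r5=0x6f, sp=0x7c
epilogue: pop r4=0xda, sp=0x7d
epilogue: pop r1=0xcb, sp=0x7e
r0 is caller-saved -> body value

REG = 0xdf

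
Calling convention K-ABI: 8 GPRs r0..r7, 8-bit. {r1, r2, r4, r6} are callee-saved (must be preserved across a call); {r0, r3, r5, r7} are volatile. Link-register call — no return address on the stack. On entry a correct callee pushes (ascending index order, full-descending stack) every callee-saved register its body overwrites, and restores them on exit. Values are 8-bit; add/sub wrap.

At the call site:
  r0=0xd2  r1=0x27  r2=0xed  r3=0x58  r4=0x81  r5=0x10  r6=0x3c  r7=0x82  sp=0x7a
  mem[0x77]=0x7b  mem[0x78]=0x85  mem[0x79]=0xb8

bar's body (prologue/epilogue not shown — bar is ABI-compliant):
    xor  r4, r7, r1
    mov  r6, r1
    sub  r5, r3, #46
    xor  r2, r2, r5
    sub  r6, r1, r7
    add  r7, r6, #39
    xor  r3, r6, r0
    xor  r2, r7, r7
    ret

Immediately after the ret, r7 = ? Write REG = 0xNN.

REG = 0xcc

prologue: push r2 → mem[0x79]=0xed, sp=0x79
prologue: push r4 → mem[0x78]=0x81, sp=0x78
prologue: push r6 → mem[0x77]=0x3c, sp=0x77
body[0] xor  r4, r7, r1 → r4=0xa5
body[1] mov  r6, r1 → r6=0x27
body[2] sub  r5, r3, #46 → r5=0x2a
body[3] xor  r2, r2, r5 → r2=0xc7
body[4] sub  r6, r1, r7 → r6=0xa5
body[5] add  r7, r6, #39 → r7=0xcc
body[6] xor  r3, r6, r0 → r3=0x77
body[7] xor  r2, r7, r7 → r2=0x00
epilogue: pop r6=0x3c, sp=0x78
epilogue: pop r4=0x81, sp=0x79
epilogue: pop r2=0xed, sp=0x7a
r7 is caller-saved → body value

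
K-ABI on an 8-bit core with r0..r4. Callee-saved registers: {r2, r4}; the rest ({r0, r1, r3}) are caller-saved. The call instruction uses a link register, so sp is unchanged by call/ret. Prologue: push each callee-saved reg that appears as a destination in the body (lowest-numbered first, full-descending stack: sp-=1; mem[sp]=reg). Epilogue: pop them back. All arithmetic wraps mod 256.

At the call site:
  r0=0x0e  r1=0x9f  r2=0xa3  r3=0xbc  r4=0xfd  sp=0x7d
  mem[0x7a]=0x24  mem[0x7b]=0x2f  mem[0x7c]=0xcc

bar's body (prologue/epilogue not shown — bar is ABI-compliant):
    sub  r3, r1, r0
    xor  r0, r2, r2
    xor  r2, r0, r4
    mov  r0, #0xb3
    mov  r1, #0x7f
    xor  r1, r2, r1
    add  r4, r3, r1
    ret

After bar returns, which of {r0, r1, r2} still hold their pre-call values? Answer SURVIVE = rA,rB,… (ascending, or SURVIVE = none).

SURVIVE = r2

prologue: push r2 → mem[0x7c]=0xa3, sp=0x7c
prologue: push r4 → mem[0x7b]=0xfd, sp=0x7b
body[0] sub  r3, r1, r0 → r3=0x91
body[1] xor  r0, r2, r2 → r0=0x00
body[2] xor  r2, r0, r4 → r2=0xfd
body[3] mov  r0, #0xb3 → r0=0xb3
body[4] mov  r1, #0x7f → r1=0x7f
body[5] xor  r1, r2, r1 → r1=0x82
body[6] add  r4, r3, r1 → r4=0x13
epilogue: pop r4=0xfd, sp=0x7c
epilogue: pop r2=0xa3, sp=0x7d
r0: caller-saved, written=True
r1: caller-saved, written=True
r2: callee-saved, written=True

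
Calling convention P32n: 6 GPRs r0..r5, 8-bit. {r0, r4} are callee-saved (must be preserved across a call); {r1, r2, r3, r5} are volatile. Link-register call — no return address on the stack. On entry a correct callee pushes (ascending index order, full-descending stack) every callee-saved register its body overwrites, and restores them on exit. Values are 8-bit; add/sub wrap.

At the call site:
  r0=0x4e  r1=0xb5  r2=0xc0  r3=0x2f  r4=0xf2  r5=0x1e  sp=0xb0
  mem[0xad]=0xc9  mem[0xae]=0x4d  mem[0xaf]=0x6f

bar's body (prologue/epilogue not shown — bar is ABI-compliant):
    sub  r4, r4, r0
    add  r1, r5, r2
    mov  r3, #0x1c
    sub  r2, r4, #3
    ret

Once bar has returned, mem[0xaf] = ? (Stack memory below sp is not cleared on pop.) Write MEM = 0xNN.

MEM = 0xf2

prologue: push r4 -> mem[0xaf]=0xf2, sp=0xaf
body[0] sub  r4, r4, r0 -> r4=0xa4
body[1] add  r1, r5, r2 -> r1=0xde
body[2] mov  r3, #0x1c -> r3=0x1c
body[3] sub  r2, r4, #3 -> r2=0xa1
epilogue: pop r4=0xf2, sp=0xb0
prologue pushed ['r4'] at ['0xaf']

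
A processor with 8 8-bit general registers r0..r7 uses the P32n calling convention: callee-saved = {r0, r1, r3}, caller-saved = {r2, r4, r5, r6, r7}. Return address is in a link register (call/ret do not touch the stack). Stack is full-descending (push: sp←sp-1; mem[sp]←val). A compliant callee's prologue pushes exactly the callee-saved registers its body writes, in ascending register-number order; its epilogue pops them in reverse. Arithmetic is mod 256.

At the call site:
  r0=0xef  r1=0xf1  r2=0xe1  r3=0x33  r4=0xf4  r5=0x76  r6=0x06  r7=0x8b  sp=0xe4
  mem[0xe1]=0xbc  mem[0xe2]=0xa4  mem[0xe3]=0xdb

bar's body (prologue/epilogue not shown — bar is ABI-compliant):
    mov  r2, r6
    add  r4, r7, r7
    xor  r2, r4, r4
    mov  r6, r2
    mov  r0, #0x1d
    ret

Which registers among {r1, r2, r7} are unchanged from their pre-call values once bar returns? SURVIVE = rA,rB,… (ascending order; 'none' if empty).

SURVIVE = r1,r7

prologue: push r0 -> mem[0xe3]=0xef, sp=0xe3
body[0] mov  r2, r6 -> r2=0x06
body[1] add  r4, r7, r7 -> r4=0x16
body[2] xor  r2, r4, r4 -> r2=0x00
body[3] mov  r6, r2 -> r6=0x00
body[4] mov  r0, #0x1d -> r0=0x1d
epilogue: pop r0=0xef, sp=0xe4
r1: callee-saved, written=False
r2: caller-saved, written=True
r7: caller-saved, written=False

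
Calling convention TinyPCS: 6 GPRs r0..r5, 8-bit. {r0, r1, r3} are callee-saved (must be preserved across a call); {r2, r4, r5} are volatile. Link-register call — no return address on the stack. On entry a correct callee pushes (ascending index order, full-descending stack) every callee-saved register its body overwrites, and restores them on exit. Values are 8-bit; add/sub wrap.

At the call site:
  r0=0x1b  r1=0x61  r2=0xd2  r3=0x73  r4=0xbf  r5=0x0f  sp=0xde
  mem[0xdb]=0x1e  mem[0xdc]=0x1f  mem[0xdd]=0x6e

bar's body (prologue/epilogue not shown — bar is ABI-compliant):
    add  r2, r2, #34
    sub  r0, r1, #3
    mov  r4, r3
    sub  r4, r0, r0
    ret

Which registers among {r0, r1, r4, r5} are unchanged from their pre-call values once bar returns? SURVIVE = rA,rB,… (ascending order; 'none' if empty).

prologue: push r0 -> mem[0xdd]=0x1b, sp=0xdd
body[0] add  r2, r2, #34 -> r2=0xf4
body[1] sub  r0, r1, #3 -> r0=0x5e
body[2] mov  r4, r3 -> r4=0x73
body[3] sub  r4, r0, r0 -> r4=0x00
epilogue: pop r0=0x1b, sp=0xde
r0: callee-saved, written=True
r1: callee-saved, written=False
r4: caller-saved, written=True
r5: caller-saved, written=False

SURVIVE = r0,r1,r5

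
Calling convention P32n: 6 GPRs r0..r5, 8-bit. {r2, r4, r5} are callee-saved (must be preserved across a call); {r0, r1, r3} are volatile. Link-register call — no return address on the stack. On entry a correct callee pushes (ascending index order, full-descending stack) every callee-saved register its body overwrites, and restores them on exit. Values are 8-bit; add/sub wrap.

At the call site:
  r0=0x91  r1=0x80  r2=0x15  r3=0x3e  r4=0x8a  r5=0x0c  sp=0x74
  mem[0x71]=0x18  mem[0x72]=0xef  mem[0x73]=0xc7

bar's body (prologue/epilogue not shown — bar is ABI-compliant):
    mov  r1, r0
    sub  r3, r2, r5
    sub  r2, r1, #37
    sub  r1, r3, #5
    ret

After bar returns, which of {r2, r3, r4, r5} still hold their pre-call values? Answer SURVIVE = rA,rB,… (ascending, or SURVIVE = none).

prologue: push r2 -> mem[0x73]=0x15, sp=0x73
body[0] mov  r1, r0 -> r1=0x91
body[1] sub  r3, r2, r5 -> r3=0x09
body[2] sub  r2, r1, #37 -> r2=0x6c
body[3] sub  r1, r3, #5 -> r1=0x04
epilogue: pop r2=0x15, sp=0x74
r2: callee-saved, written=True
r3: caller-saved, written=True
r4: callee-saved, written=False
r5: callee-saved, written=False

SURVIVE = r2,r4,r5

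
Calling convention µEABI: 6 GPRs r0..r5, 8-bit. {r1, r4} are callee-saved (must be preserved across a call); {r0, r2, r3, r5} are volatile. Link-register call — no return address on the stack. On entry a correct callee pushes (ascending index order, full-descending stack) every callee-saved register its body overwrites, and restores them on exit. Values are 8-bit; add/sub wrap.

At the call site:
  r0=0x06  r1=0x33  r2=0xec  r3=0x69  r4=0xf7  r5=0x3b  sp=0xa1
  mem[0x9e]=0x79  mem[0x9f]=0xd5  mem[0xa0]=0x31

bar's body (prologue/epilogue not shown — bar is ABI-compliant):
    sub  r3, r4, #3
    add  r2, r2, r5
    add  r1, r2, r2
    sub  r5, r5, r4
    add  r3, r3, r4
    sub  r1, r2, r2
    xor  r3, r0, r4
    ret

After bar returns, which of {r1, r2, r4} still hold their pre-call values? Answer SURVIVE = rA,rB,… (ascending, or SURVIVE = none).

SURVIVE = r1,r4

prologue: push r1 -> mem[0xa0]=0x33, sp=0xa0
body[0] sub  r3, r4, #3 -> r3=0xf4
body[1] add  r2, r2, r5 -> r2=0x27
body[2] add  r1, r2, r2 -> r1=0x4e
body[3] sub  r5, r5, r4 -> r5=0x44
body[4] add  r3, r3, r4 -> r3=0xeb
body[5] sub  r1, r2, r2 -> r1=0x00
body[6] xor  r3, r0, r4 -> r3=0xf1
epilogue: pop r1=0x33, sp=0xa1
r1: callee-saved, written=True
r2: caller-saved, written=True
r4: callee-saved, written=False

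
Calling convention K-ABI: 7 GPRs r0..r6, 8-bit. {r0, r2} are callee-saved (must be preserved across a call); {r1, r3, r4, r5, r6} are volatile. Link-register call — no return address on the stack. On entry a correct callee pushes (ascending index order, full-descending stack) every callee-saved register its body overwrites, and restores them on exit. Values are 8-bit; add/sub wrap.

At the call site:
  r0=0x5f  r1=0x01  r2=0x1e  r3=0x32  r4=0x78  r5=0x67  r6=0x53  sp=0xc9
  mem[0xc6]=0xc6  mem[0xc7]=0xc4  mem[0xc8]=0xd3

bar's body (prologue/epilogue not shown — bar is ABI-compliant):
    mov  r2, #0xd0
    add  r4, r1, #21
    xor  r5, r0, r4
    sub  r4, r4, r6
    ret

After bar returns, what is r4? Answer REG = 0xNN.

prologue: push r2 → mem[0xc8]=0x1e, sp=0xc8
body[0] mov  r2, #0xd0 → r2=0xd0
body[1] add  r4, r1, #21 → r4=0x16
body[2] xor  r5, r0, r4 → r5=0x49
body[3] sub  r4, r4, r6 → r4=0xc3
epilogue: pop r2=0x1e, sp=0xc9
r4 is caller-saved → body value

REG = 0xc3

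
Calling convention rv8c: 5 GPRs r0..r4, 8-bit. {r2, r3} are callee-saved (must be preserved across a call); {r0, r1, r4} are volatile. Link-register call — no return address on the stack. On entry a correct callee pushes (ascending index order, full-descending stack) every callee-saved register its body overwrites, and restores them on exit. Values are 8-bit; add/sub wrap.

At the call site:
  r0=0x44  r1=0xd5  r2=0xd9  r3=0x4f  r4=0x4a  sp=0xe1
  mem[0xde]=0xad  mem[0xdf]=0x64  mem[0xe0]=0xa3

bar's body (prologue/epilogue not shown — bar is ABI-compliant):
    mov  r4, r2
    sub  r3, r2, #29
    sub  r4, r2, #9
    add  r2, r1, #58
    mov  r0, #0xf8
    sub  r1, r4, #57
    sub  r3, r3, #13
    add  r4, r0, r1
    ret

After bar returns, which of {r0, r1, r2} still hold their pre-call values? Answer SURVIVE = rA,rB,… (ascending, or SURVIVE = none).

prologue: push r2 -> mem[0xe0]=0xd9, sp=0xe0
prologue: push r3 -> mem[0xdf]=0x4f, sp=0xdf
body[0] mov  r4, r2 -> r4=0xd9
body[1] sub  r3, r2, #29 -> r3=0xbc
body[2] sub  r4, r2, #9 -> r4=0xd0
body[3] add  r2, r1, #58 -> r2=0x0f
body[4] mov  r0, #0xf8 -> r0=0xf8
body[5] sub  r1, r4, #57 -> r1=0x97
body[6] sub  r3, r3, #13 -> r3=0xaf
body[7] add  r4, r0, r1 -> r4=0x8f
epilogue: pop r3=0x4f, sp=0xe0
epilogue: pop r2=0xd9, sp=0xe1
r0: caller-saved, written=True
r1: caller-saved, written=True
r2: callee-saved, written=True

SURVIVE = r2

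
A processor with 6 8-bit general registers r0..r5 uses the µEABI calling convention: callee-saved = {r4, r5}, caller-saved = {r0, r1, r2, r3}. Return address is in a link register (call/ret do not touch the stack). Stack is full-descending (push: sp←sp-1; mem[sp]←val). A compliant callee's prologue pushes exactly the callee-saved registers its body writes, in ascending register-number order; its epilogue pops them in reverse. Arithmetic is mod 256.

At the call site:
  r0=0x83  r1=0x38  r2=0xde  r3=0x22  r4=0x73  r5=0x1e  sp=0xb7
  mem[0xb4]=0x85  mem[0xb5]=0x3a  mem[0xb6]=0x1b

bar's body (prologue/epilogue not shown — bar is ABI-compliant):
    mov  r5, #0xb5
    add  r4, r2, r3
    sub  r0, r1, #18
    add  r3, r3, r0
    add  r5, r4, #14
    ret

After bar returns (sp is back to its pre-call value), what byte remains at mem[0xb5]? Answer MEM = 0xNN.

prologue: push r4 -> mem[0xb6]=0x73, sp=0xb6
prologue: push r5 -> mem[0xb5]=0x1e, sp=0xb5
body[0] mov  r5, #0xb5 -> r5=0xb5
body[1] add  r4, r2, r3 -> r4=0x00
body[2] sub  r0, r1, #18 -> r0=0x26
body[3] add  r3, r3, r0 -> r3=0x48
body[4] add  r5, r4, #14 -> r5=0x0e
epilogue: pop r5=0x1e, sp=0xb6
epilogue: pop r4=0x73, sp=0xb7
prologue pushed ['r4', 'r5'] at ['0xb6', '0xb5']

MEM = 0x1e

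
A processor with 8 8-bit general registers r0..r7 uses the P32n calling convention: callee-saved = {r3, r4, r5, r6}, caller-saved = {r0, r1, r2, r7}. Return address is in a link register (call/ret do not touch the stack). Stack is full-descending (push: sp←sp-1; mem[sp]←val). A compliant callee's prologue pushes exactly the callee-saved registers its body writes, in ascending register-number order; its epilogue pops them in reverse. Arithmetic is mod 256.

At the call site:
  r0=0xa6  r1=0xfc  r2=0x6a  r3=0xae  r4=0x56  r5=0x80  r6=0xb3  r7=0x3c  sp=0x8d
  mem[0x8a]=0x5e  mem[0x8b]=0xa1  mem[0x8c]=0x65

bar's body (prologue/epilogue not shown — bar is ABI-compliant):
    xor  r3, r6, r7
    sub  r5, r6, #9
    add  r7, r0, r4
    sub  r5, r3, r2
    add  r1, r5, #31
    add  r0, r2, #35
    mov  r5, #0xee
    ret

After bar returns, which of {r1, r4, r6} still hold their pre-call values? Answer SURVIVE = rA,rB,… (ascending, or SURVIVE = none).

SURVIVE = r4,r6

prologue: push r3 -> mem[0x8c]=0xae, sp=0x8c
prologue: push r5 -> mem[0x8b]=0x80, sp=0x8b
body[0] xor  r3, r6, r7 -> r3=0x8f
body[1] sub  r5, r6, #9 -> r5=0xaa
body[2] add  r7, r0, r4 -> r7=0xfc
body[3] sub  r5, r3, r2 -> r5=0x25
body[4] add  r1, r5, #31 -> r1=0x44
body[5] add  r0, r2, #35 -> r0=0x8d
body[6] mov  r5, #0xee -> r5=0xee
epilogue: pop r5=0x80, sp=0x8c
epilogue: pop r3=0xae, sp=0x8d
r1: caller-saved, written=True
r4: callee-saved, written=False
r6: callee-saved, written=False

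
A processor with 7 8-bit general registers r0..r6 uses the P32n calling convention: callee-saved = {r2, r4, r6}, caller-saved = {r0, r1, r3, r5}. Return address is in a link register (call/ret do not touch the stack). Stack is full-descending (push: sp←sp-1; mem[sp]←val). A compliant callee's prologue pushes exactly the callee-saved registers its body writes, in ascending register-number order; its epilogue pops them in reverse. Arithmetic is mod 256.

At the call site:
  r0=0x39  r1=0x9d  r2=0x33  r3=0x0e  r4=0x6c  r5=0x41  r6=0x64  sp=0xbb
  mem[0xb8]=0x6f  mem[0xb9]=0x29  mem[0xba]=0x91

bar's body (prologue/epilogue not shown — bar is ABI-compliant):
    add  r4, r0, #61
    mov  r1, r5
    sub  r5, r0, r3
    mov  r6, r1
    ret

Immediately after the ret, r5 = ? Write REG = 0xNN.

prologue: push r4 → mem[0xba]=0x6c, sp=0xba
prologue: push r6 → mem[0xb9]=0x64, sp=0xb9
body[0] add  r4, r0, #61 → r4=0x76
body[1] mov  r1, r5 → r1=0x41
body[2] sub  r5, r0, r3 → r5=0x2b
body[3] mov  r6, r1 → r6=0x41
epilogue: pop r6=0x64, sp=0xba
epilogue: pop r4=0x6c, sp=0xbb
r5 is caller-saved → body value

REG = 0x2b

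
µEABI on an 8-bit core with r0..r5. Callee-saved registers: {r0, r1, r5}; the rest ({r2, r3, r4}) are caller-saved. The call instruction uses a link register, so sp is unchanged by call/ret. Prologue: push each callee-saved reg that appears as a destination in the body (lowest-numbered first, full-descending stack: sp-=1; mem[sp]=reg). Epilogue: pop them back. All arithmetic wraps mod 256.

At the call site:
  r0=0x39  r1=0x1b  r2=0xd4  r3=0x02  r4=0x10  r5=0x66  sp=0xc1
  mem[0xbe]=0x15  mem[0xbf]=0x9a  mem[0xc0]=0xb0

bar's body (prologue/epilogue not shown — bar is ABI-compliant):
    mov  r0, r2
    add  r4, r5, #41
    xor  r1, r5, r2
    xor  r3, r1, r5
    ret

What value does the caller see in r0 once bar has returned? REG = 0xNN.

prologue: push r0 → mem[0xc0]=0x39, sp=0xc0
prologue: push r1 → mem[0xbf]=0x1b, sp=0xbf
body[0] mov  r0, r2 → r0=0xd4
body[1] add  r4, r5, #41 → r4=0x8f
body[2] xor  r1, r5, r2 → r1=0xb2
body[3] xor  r3, r1, r5 → r3=0xd4
epilogue: pop r1=0x1b, sp=0xc0
epilogue: pop r0=0x39, sp=0xc1
r0 is callee-saved → restored

REG = 0x39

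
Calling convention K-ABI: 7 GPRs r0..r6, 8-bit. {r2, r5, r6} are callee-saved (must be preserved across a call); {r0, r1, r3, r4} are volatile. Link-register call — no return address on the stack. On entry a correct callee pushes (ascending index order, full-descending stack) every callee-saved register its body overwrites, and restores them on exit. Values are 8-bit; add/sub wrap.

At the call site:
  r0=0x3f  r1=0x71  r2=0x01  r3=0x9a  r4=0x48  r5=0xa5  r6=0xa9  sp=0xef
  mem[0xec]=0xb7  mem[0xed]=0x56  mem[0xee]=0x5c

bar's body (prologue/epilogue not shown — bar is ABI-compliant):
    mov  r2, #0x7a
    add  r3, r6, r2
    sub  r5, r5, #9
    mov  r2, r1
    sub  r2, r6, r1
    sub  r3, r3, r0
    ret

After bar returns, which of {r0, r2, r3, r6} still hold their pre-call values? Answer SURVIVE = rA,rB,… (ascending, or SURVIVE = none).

SURVIVE = r0,r2,r6

prologue: push r2 -> mem[0xee]=0x01, sp=0xee
prologue: push r5 -> mem[0xed]=0xa5, sp=0xed
body[0] mov  r2, #0x7a -> r2=0x7a
body[1] add  r3, r6, r2 -> r3=0x23
body[2] sub  r5, r5, #9 -> r5=0x9c
body[3] mov  r2, r1 -> r2=0x71
body[4] sub  r2, r6, r1 -> r2=0x38
body[5] sub  r3, r3, r0 -> r3=0xe4
epilogue: pop r5=0xa5, sp=0xee
epilogue: pop r2=0x01, sp=0xef
r0: caller-saved, written=False
r2: callee-saved, written=True
r3: caller-saved, written=True
r6: callee-saved, written=False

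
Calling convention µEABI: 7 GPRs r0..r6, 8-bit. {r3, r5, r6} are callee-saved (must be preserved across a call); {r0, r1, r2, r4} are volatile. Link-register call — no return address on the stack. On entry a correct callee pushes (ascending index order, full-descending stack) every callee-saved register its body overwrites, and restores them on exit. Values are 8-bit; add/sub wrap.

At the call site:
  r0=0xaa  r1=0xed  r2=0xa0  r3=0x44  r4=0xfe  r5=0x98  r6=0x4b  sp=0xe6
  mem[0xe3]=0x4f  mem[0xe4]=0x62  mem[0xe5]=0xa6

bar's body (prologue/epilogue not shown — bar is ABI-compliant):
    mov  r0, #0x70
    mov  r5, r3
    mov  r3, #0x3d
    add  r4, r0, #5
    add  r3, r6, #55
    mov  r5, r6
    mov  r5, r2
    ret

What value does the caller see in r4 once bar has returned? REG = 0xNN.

prologue: push r3 -> mem[0xe5]=0x44, sp=0xe5
prologue: push r5 -> mem[0xe4]=0x98, sp=0xe4
body[0] mov  r0, #0x70 -> r0=0x70
body[1] mov  r5, r3 -> r5=0x44
body[2] mov  r3, #0x3d -> r3=0x3d
body[3] add  r4, r0, #5 -> r4=0x75
body[4] add  r3, r6, #55 -> r3=0x82
body[5] mov  r5, r6 -> r5=0x4b
body[6] mov  r5, r2 -> r5=0xa0
epilogue: pop r5=0x98, sp=0xe5
epilogue: pop r3=0x44, sp=0xe6
r4 is caller-saved -> body value

REG = 0x75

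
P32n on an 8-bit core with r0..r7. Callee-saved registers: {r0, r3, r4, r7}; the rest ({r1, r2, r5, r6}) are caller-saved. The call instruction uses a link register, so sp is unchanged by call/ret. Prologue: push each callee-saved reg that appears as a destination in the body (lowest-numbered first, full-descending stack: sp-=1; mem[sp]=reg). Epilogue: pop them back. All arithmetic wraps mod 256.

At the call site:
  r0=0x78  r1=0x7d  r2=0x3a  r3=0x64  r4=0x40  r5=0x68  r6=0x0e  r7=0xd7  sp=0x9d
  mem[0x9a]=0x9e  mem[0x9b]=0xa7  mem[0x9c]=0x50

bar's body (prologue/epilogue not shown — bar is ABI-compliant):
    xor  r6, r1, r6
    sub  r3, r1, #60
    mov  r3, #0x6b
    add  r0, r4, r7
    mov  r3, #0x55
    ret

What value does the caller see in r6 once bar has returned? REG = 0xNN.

prologue: push r0 → mem[0x9c]=0x78, sp=0x9c
prologue: push r3 → mem[0x9b]=0x64, sp=0x9b
body[0] xor  r6, r1, r6 → r6=0x73
body[1] sub  r3, r1, #60 → r3=0x41
body[2] mov  r3, #0x6b → r3=0x6b
body[3] add  r0, r4, r7 → r0=0x17
body[4] mov  r3, #0x55 → r3=0x55
epilogue: pop r3=0x64, sp=0x9c
epilogue: pop r0=0x78, sp=0x9d
r6 is caller-saved → body value

REG = 0x73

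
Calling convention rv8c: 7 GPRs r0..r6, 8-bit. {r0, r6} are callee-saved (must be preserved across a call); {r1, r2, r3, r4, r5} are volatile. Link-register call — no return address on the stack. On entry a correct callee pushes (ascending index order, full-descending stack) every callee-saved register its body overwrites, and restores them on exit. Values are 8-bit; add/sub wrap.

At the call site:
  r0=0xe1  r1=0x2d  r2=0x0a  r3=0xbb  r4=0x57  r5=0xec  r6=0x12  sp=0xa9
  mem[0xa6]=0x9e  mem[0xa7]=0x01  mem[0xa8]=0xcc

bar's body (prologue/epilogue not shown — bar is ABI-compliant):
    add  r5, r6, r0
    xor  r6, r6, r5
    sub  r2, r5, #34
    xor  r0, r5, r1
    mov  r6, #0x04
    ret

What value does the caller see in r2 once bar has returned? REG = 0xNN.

REG = 0xd1

prologue: push r0 → mem[0xa8]=0xe1, sp=0xa8
prologue: push r6 → mem[0xa7]=0x12, sp=0xa7
body[0] add  r5, r6, r0 → r5=0xf3
body[1] xor  r6, r6, r5 → r6=0xe1
body[2] sub  r2, r5, #34 → r2=0xd1
body[3] xor  r0, r5, r1 → r0=0xde
body[4] mov  r6, #0x04 → r6=0x04
epilogue: pop r6=0x12, sp=0xa8
epilogue: pop r0=0xe1, sp=0xa9
r2 is caller-saved → body value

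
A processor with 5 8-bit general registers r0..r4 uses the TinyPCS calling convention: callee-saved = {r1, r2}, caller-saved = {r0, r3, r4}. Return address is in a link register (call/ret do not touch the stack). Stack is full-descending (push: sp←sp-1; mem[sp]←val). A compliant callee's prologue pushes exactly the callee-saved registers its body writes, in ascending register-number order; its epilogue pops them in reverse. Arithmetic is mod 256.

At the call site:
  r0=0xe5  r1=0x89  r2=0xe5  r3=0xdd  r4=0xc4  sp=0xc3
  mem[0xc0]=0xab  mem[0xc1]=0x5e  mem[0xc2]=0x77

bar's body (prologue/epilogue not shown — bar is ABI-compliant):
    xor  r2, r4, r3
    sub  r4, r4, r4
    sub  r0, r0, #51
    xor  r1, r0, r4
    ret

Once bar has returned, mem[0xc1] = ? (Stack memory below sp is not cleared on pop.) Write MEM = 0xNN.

prologue: push r1 -> mem[0xc2]=0x89, sp=0xc2
prologue: push r2 -> mem[0xc1]=0xe5, sp=0xc1
body[0] xor  r2, r4, r3 -> r2=0x19
body[1] sub  r4, r4, r4 -> r4=0x00
body[2] sub  r0, r0, #51 -> r0=0xb2
body[3] xor  r1, r0, r4 -> r1=0xb2
epilogue: pop r2=0xe5, sp=0xc2
epilogue: pop r1=0x89, sp=0xc3
prologue pushed ['r1', 'r2'] at ['0xc2', '0xc1']

MEM = 0xe5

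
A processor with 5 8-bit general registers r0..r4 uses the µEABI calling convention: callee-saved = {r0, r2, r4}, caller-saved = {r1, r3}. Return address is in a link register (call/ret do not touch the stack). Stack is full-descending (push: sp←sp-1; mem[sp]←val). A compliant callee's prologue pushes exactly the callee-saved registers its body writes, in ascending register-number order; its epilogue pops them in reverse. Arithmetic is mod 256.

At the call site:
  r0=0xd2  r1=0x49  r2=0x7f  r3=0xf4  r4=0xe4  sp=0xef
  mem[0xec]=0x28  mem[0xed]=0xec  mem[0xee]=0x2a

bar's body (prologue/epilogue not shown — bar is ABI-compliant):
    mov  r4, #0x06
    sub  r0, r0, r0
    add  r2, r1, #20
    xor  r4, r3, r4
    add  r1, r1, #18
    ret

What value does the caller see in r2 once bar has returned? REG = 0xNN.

prologue: push r0 → mem[0xee]=0xd2, sp=0xee
prologue: push r2 → mem[0xed]=0x7f, sp=0xed
prologue: push r4 → mem[0xec]=0xe4, sp=0xec
body[0] mov  r4, #0x06 → r4=0x06
body[1] sub  r0, r0, r0 → r0=0x00
body[2] add  r2, r1, #20 → r2=0x5d
body[3] xor  r4, r3, r4 → r4=0xf2
body[4] add  r1, r1, #18 → r1=0x5b
epilogue: pop r4=0xe4, sp=0xed
epilogue: pop r2=0x7f, sp=0xee
epilogue: pop r0=0xd2, sp=0xef
r2 is callee-saved → restored

REG = 0x7f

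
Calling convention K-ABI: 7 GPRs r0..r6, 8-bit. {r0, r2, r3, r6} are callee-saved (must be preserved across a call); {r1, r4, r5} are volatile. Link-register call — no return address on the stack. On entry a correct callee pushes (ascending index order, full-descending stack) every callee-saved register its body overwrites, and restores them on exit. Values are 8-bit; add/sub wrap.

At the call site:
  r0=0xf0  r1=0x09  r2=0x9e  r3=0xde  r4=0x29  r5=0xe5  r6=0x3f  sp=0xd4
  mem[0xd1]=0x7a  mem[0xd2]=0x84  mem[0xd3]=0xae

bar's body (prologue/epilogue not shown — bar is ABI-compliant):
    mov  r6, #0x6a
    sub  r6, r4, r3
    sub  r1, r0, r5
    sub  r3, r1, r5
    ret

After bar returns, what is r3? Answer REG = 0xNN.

prologue: push r3 -> mem[0xd3]=0xde, sp=0xd3
prologue: push r6 -> mem[0xd2]=0x3f, sp=0xd2
body[0] mov  r6, #0x6a -> r6=0x6a
body[1] sub  r6, r4, r3 -> r6=0x4b
body[2] sub  r1, r0, r5 -> r1=0x0b
body[3] sub  r3, r1, r5 -> r3=0x26
epilogue: pop r6=0x3f, sp=0xd3
epilogue: pop r3=0xde, sp=0xd4
r3 is callee-saved -> restored

REG = 0xde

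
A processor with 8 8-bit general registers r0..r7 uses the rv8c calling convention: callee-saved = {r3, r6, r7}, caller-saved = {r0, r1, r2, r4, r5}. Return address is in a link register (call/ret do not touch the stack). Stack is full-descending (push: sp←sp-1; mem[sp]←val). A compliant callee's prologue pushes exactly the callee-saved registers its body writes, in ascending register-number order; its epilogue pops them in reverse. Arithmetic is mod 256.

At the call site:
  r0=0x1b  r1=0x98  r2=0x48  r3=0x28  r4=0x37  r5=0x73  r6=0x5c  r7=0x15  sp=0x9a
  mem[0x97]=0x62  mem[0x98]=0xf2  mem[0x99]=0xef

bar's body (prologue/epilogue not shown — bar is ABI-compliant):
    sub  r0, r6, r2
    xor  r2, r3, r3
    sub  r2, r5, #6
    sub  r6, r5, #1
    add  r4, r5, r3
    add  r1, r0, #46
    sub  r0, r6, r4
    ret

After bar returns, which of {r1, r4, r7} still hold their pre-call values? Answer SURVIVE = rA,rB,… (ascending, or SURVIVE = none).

SURVIVE = r7

prologue: push r6 -> mem[0x99]=0x5c, sp=0x99
body[0] sub  r0, r6, r2 -> r0=0x14
body[1] xor  r2, r3, r3 -> r2=0x00
body[2] sub  r2, r5, #6 -> r2=0x6d
body[3] sub  r6, r5, #1 -> r6=0x72
body[4] add  r4, r5, r3 -> r4=0x9b
body[5] add  r1, r0, #46 -> r1=0x42
body[6] sub  r0, r6, r4 -> r0=0xd7
epilogue: pop r6=0x5c, sp=0x9a
r1: caller-saved, written=True
r4: caller-saved, written=True
r7: callee-saved, written=False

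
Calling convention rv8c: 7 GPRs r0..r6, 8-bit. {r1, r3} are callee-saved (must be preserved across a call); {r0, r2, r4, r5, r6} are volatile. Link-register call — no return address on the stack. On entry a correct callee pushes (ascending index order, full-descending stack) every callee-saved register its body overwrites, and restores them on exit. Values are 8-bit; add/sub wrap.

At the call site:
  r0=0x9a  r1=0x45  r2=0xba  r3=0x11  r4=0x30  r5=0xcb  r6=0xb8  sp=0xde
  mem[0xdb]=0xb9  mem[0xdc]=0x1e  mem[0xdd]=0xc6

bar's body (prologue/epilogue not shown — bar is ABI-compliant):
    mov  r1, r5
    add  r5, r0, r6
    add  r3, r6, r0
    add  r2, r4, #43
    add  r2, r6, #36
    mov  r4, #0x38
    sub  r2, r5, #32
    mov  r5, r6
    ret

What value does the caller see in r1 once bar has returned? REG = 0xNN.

prologue: push r1 -> mem[0xdd]=0x45, sp=0xdd
prologue: push r3 -> mem[0xdc]=0x11, sp=0xdc
body[0] mov  r1, r5 -> r1=0xcb
body[1] add  r5, r0, r6 -> r5=0x52
body[2] add  r3, r6, r0 -> r3=0x52
body[3] add  r2, r4, #43 -> r2=0x5b
body[4] add  r2, r6, #36 -> r2=0xdc
body[5] mov  r4, #0x38 -> r4=0x38
body[6] sub  r2, r5, #32 -> r2=0x32
body[7] mov  r5, r6 -> r5=0xb8
epilogue: pop r3=0x11, sp=0xdd
epilogue: pop r1=0x45, sp=0xde
r1 is callee-saved -> restored

REG = 0x45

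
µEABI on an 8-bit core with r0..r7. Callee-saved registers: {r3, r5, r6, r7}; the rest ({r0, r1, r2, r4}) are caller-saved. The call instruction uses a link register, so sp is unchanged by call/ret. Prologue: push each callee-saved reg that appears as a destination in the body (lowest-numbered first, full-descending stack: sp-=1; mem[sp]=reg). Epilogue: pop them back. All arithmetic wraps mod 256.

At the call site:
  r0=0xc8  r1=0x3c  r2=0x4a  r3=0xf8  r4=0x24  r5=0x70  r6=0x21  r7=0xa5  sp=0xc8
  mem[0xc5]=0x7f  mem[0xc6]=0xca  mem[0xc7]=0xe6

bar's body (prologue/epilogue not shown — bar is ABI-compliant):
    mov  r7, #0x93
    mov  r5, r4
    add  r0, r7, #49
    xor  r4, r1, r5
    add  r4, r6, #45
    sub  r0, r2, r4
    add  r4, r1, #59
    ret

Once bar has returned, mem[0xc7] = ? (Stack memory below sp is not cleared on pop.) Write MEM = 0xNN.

prologue: push r5 → mem[0xc7]=0x70, sp=0xc7
prologue: push r7 → mem[0xc6]=0xa5, sp=0xc6
body[0] mov  r7, #0x93 → r7=0x93
body[1] mov  r5, r4 → r5=0x24
body[2] add  r0, r7, #49 → r0=0xc4
body[3] xor  r4, r1, r5 → r4=0x18
body[4] add  r4, r6, #45 → r4=0x4e
body[5] sub  r0, r2, r4 → r0=0xfc
body[6] add  r4, r1, #59 → r4=0x77
epilogue: pop r7=0xa5, sp=0xc7
epilogue: pop r5=0x70, sp=0xc8
prologue pushed ['r5', 'r7'] at ['0xc7', '0xc6']

MEM = 0x70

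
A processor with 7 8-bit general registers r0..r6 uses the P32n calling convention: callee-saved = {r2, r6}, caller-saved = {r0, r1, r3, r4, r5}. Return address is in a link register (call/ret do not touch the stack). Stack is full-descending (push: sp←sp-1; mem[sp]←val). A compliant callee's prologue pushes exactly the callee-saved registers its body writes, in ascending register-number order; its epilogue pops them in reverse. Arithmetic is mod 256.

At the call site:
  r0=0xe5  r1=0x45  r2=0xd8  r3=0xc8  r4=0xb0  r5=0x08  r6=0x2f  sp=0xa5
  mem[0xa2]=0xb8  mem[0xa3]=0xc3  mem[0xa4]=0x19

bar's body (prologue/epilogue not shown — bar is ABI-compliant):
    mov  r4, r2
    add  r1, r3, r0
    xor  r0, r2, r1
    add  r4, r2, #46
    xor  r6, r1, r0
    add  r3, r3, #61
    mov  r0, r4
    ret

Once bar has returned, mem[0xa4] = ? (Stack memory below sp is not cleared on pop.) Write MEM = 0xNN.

MEM = 0x2f

prologue: push r6 → mem[0xa4]=0x2f, sp=0xa4
body[0] mov  r4, r2 → r4=0xd8
body[1] add  r1, r3, r0 → r1=0xad
body[2] xor  r0, r2, r1 → r0=0x75
body[3] add  r4, r2, #46 → r4=0x06
body[4] xor  r6, r1, r0 → r6=0xd8
body[5] add  r3, r3, #61 → r3=0x05
body[6] mov  r0, r4 → r0=0x06
epilogue: pop r6=0x2f, sp=0xa5
prologue pushed ['r6'] at ['0xa4']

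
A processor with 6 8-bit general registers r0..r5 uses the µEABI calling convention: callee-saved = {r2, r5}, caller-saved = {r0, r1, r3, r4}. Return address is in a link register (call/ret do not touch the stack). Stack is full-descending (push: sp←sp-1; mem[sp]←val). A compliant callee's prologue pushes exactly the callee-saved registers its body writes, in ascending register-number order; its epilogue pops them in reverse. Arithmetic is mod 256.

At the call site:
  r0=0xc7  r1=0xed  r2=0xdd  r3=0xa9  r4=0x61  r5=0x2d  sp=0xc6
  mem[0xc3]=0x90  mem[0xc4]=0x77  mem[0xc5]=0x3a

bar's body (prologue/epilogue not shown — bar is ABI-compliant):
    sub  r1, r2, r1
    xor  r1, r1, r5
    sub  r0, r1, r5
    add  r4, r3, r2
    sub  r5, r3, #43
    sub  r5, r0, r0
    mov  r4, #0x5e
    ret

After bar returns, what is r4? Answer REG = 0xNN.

prologue: push r5 → mem[0xc5]=0x2d, sp=0xc5
body[0] sub  r1, r2, r1 → r1=0xf0
body[1] xor  r1, r1, r5 → r1=0xdd
body[2] sub  r0, r1, r5 → r0=0xb0
body[3] add  r4, r3, r2 → r4=0x86
body[4] sub  r5, r3, #43 → r5=0x7e
body[5] sub  r5, r0, r0 → r5=0x00
body[6] mov  r4, #0x5e → r4=0x5e
epilogue: pop r5=0x2d, sp=0xc6
r4 is caller-saved → body value

REG = 0x5e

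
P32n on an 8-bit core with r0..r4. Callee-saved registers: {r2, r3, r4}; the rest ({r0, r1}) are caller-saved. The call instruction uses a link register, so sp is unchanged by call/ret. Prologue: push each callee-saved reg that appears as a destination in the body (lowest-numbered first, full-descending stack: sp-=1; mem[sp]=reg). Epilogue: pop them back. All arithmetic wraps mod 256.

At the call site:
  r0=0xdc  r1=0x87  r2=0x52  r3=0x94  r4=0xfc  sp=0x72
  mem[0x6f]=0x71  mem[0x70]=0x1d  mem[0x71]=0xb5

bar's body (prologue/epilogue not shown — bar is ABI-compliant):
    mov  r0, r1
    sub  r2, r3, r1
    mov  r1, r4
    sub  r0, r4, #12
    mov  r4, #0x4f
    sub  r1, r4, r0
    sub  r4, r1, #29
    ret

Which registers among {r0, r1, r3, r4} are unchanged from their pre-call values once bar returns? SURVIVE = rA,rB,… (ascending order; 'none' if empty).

SURVIVE = r3,r4

prologue: push r2 → mem[0x71]=0x52, sp=0x71
prologue: push r4 → mem[0x70]=0xfc, sp=0x70
body[0] mov  r0, r1 → r0=0x87
body[1] sub  r2, r3, r1 → r2=0x0d
body[2] mov  r1, r4 → r1=0xfc
body[3] sub  r0, r4, #12 → r0=0xf0
body[4] mov  r4, #0x4f → r4=0x4f
body[5] sub  r1, r4, r0 → r1=0x5f
body[6] sub  r4, r1, #29 → r4=0x42
epilogue: pop r4=0xfc, sp=0x71
epilogue: pop r2=0x52, sp=0x72
r0: caller-saved, written=True
r1: caller-saved, written=True
r3: callee-saved, written=False
r4: callee-saved, written=True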